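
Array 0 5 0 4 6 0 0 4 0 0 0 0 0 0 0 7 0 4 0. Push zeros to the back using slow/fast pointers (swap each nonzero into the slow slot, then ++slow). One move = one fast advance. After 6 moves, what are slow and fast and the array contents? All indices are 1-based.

slow=4, fast=7, a=[5, 4, 6, 0, 0, 0, 0, 4, 0, 0, 0, 0, 0, 0, 0, 7, 0, 4, 0]

(s=1,f=1) a[fast]=0 → fast++
(s=1,f=2) a[fast]=5≠0 swap→a[1]=5 → slow++,fast++
(s=2,f=3) a[fast]=0 → fast++
(s=2,f=4) a[fast]=4≠0 swap→a[2]=4 → slow++,fast++
(s=3,f=5) a[fast]=6≠0 swap→a[3]=6 → slow++,fast++
(s=4,f=6) a[fast]=0 → fast++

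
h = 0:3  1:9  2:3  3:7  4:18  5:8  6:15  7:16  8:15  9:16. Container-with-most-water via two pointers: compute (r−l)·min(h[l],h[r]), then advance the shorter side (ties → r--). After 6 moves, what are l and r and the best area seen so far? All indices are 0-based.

l=4, r=7, best area=80

l=0 r=9: min(3,16)*9=27 best=27 *, l++
l=1 r=9: min(9,16)*8=72 best=72 *, l++
l=2 r=9: min(3,16)*7=21 best=72, l++
l=3 r=9: min(7,16)*6=42 best=72, l++
l=4 r=9: min(18,16)*5=80 best=80 *, r--
l=4 r=8: min(18,15)*4=60 best=80, r--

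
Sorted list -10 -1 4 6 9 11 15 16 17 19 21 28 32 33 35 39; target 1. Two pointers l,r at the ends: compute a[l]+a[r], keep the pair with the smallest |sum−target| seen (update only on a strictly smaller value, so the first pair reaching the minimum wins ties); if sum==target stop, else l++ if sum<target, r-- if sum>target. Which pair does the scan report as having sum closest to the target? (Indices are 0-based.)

pair (-10, 11) with sum 1 (|Δ|=0)

[0,15] -10+39=29 d=28 * → r--
[0,14] -10+35=25 d=24 * → r--
[0,13] -10+33=23 d=22 * → r--
[0,12] -10+32=22 d=21 * → r--
[0,11] -10+28=18 d=17 * → r--
[0,10] -10+21=11 d=10 * → r--
[0,9] -10+19=9 d=8 * → r--
[0,8] -10+17=7 d=6 * → r--
[0,7] -10+16=6 d=5 * → r--
[0,6] -10+15=5 d=4 * → r--
[0,5] -10+11=1 d=0 * → stop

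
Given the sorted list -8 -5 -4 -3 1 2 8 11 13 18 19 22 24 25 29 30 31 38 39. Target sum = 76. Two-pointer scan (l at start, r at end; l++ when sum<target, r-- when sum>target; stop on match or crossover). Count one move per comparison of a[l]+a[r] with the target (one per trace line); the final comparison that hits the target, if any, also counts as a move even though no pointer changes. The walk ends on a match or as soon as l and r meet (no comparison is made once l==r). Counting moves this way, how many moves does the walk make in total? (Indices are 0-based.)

l=0 r=18: -8+39=31 <76, l++
l=1 r=18: -5+39=34 <76, l++
l=2 r=18: -4+39=35 <76, l++
l=3 r=18: -3+39=36 <76, l++
l=4 r=18: 1+39=40 <76, l++
l=5 r=18: 2+39=41 <76, l++
l=6 r=18: 8+39=47 <76, l++
l=7 r=18: 11+39=50 <76, l++
l=8 r=18: 13+39=52 <76, l++
l=9 r=18: 18+39=57 <76, l++
l=10 r=18: 19+39=58 <76, l++
l=11 r=18: 22+39=61 <76, l++
l=12 r=18: 24+39=63 <76, l++
l=13 r=18: 25+39=64 <76, l++
l=14 r=18: 29+39=68 <76, l++
l=15 r=18: 30+39=69 <76, l++
l=16 r=18: 31+39=70 <76, l++
l=17 r=18: 38+39=77 >76, r--

18 moves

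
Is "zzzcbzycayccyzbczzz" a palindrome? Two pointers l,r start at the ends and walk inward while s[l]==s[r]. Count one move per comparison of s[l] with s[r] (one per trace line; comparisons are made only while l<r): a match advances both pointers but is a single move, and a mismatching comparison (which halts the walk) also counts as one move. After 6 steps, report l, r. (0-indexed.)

l=6, r=12

l=0 r=18: 'z'=='z', l++,r--
l=1 r=17: 'z'=='z', l++,r--
l=2 r=16: 'z'=='z', l++,r--
l=3 r=15: 'c'=='c', l++,r--
l=4 r=14: 'b'=='b', l++,r--
l=5 r=13: 'z'=='z', l++,r--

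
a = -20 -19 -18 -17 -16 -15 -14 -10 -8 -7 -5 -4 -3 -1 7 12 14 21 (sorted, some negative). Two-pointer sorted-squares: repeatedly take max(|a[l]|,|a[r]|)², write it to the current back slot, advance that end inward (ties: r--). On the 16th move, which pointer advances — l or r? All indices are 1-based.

l

l=1 r=18: |-20|<=|21| out[18]=441, r--
l=1 r=17: |-20|>|14| out[17]=400, l++
l=2 r=17: |-19|>|14| out[16]=361, l++
l=3 r=17: |-18|>|14| out[15]=324, l++
l=4 r=17: |-17|>|14| out[14]=289, l++
l=5 r=17: |-16|>|14| out[13]=256, l++
l=6 r=17: |-15|>|14| out[12]=225, l++
l=7 r=17: |-14|<=|14| out[11]=196, r--
l=7 r=16: |-14|>|12| out[10]=196, l++
l=8 r=16: |-10|<=|12| out[9]=144, r--
l=8 r=15: |-10|>|7| out[8]=100, l++
l=9 r=15: |-8|>|7| out[7]=64, l++
l=10 r=15: |-7|<=|7| out[6]=49, r--
l=10 r=14: |-7|>|-1| out[5]=49, l++
l=11 r=14: |-5|>|-1| out[4]=25, l++
l=12 r=14: |-4|>|-1| out[3]=16, l++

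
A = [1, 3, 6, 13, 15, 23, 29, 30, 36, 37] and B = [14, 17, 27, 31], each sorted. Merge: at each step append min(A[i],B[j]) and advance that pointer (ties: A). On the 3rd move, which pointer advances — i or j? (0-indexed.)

i

[i=0,j=0] A[i]=1<=B[j]=14 take 1 → i++
[i=1,j=0] A[i]=3<=B[j]=14 take 3 → i++
[i=2,j=0] A[i]=6<=B[j]=14 take 6 → i++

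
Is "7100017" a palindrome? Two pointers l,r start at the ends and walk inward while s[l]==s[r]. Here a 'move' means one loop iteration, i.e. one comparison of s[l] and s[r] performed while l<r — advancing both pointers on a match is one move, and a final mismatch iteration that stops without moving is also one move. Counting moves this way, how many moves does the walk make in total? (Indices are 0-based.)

l=0 r=6: '7'=='7', l++,r--
l=1 r=5: '1'=='1', l++,r--
l=2 r=4: '0'=='0', l++,r--

3 moves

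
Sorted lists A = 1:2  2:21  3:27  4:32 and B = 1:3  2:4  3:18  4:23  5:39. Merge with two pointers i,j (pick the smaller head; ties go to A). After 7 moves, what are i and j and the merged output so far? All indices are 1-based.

[i=1,j=1] A[i]=2<=B[j]=3 take 2 → i++
[i=2,j=1] A[i]=21>B[j]=3 take 3 → j++
[i=2,j=2] A[i]=21>B[j]=4 take 4 → j++
[i=2,j=3] A[i]=21>B[j]=18 take 18 → j++
[i=2,j=4] A[i]=21<=B[j]=23 take 21 → i++
[i=3,j=4] A[i]=27>B[j]=23 take 23 → j++
[i=3,j=5] A[i]=27<=B[j]=39 take 27 → i++

i=4, j=5, merged so far=[2, 3, 4, 18, 21, 23, 27]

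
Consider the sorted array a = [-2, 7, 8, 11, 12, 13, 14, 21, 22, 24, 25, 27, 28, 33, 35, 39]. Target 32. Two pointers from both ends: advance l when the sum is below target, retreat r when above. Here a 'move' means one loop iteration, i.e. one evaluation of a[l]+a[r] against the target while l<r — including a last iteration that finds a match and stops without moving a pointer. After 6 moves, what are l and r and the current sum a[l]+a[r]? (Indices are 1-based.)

l=2, r=11, sum=32

[1,16] -2+39=37 >32 → r--
[1,15] -2+35=33 >32 → r--
[1,14] -2+33=31 <32 → l++
[2,14] 7+33=40 >32 → r--
[2,13] 7+28=35 >32 → r--
[2,12] 7+27=34 >32 → r--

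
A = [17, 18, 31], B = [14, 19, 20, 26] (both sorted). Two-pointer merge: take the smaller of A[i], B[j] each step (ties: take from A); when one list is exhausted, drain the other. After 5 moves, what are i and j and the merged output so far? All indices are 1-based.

i=1 j=1: A[i]=17>B[j]=14 take 14, j++
i=1 j=2: A[i]=17<=B[j]=19 take 17, i++
i=2 j=2: A[i]=18<=B[j]=19 take 18, i++
i=3 j=2: A[i]=31>B[j]=19 take 19, j++
i=3 j=3: A[i]=31>B[j]=20 take 20, j++

i=3, j=4, merged so far=[14, 17, 18, 19, 20]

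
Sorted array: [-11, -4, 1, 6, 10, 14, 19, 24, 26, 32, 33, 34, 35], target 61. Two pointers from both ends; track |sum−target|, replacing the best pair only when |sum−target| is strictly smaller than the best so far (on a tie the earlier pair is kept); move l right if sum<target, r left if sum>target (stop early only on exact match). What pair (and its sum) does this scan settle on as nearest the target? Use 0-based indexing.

l=0 r=12: -11+35=24 d=37 *, l++
l=1 r=12: -4+35=31 d=30 *, l++
l=2 r=12: 1+35=36 d=25 *, l++
l=3 r=12: 6+35=41 d=20 *, l++
l=4 r=12: 10+35=45 d=16 *, l++
l=5 r=12: 14+35=49 d=12 *, l++
l=6 r=12: 19+35=54 d=7 *, l++
l=7 r=12: 24+35=59 d=2 *, l++
l=8 r=12: 26+35=61 d=0 *, stop

pair (26, 35) with sum 61 (|Δ|=0)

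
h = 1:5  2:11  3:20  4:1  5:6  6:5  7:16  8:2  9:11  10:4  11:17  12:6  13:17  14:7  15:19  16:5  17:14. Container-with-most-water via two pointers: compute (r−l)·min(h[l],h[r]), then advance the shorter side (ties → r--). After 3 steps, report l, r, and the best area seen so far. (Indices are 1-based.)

l=3, r=16, best area=196

[1,17] min(5,14)*16=80 best=80 * → l++
[2,17] min(11,14)*15=165 best=165 * → l++
[3,17] min(20,14)*14=196 best=196 * → r--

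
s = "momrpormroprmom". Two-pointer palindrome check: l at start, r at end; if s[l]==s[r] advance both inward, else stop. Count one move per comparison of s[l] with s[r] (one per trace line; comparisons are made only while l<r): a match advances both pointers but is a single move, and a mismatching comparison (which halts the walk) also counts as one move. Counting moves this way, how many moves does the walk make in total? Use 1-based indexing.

7 moves

l=1 r=15: 'm'=='m', l++,r--
l=2 r=14: 'o'=='o', l++,r--
l=3 r=13: 'm'=='m', l++,r--
l=4 r=12: 'r'=='r', l++,r--
l=5 r=11: 'p'=='p', l++,r--
l=6 r=10: 'o'=='o', l++,r--
l=7 r=9: 'r'=='r', l++,r--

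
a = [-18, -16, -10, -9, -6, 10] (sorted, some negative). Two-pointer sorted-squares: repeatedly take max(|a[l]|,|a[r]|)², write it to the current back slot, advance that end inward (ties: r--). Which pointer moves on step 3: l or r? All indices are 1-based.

l=1 r=6: |-18|>|10| out[6]=324, l++
l=2 r=6: |-16|>|10| out[5]=256, l++
l=3 r=6: |-10|<=|10| out[4]=100, r--

r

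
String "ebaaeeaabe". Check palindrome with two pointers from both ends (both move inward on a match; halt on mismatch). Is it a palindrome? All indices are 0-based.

[0,9] 'e'=='e' → l++,r--
[1,8] 'b'=='b' → l++,r--
[2,7] 'a'=='a' → l++,r--
[3,6] 'a'=='a' → l++,r--
[4,5] 'e'=='e' → l++,r--

palindrome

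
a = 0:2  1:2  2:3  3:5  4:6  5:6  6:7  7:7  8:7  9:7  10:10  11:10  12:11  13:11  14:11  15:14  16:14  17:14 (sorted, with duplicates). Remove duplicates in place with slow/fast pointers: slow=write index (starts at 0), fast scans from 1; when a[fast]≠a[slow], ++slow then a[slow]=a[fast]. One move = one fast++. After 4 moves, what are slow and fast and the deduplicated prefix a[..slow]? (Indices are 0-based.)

slow=0 fast=1: a[fast]=2=a[slow] dup, fast++
slow=0 fast=2: a[fast]=3≠a[slow]=2 write a[1]=3, slow++,fast++
slow=1 fast=3: a[fast]=5≠a[slow]=3 write a[2]=5, slow++,fast++
slow=2 fast=4: a[fast]=6≠a[slow]=5 write a[3]=6, slow++,fast++

slow=3, fast=5, prefix=[2, 3, 5, 6]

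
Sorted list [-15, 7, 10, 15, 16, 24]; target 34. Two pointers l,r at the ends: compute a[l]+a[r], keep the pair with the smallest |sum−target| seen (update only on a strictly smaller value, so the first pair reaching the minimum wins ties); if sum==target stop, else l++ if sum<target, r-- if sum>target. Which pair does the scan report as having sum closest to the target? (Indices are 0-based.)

l=0 r=5: -15+24=9 d=25 *, l++
l=1 r=5: 7+24=31 d=3 *, l++
l=2 r=5: 10+24=34 d=0 *, stop

pair (10, 24) with sum 34 (|Δ|=0)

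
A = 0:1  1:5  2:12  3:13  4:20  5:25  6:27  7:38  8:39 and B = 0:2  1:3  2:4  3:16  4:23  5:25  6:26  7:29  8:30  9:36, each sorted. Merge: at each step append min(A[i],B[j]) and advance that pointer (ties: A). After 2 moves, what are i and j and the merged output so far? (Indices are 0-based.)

i=1, j=1, merged so far=[1, 2]

i=0 j=0: A[i]=1<=B[j]=2 take 1, i++
i=1 j=0: A[i]=5>B[j]=2 take 2, j++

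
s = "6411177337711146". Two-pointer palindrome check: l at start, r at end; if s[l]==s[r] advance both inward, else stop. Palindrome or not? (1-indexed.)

l=1 r=16: '6'=='6', l++,r--
l=2 r=15: '4'=='4', l++,r--
l=3 r=14: '1'=='1', l++,r--
l=4 r=13: '1'=='1', l++,r--
l=5 r=12: '1'=='1', l++,r--
l=6 r=11: '7'=='7', l++,r--
l=7 r=10: '7'=='7', l++,r--
l=8 r=9: '3'=='3', l++,r--

palindrome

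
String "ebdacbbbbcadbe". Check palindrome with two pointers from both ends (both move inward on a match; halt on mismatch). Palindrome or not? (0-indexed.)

[0,13] 'e'=='e' → l++,r--
[1,12] 'b'=='b' → l++,r--
[2,11] 'd'=='d' → l++,r--
[3,10] 'a'=='a' → l++,r--
[4,9] 'c'=='c' → l++,r--
[5,8] 'b'=='b' → l++,r--
[6,7] 'b'=='b' → l++,r--

palindrome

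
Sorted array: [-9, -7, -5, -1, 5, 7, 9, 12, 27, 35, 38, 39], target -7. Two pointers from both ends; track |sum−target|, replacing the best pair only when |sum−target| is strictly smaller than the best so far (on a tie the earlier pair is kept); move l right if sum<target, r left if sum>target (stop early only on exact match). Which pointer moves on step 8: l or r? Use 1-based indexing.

r

l=1 r=12: -9+39=30 d=37 *, r--
l=1 r=11: -9+38=29 d=36 *, r--
l=1 r=10: -9+35=26 d=33 *, r--
l=1 r=9: -9+27=18 d=25 *, r--
l=1 r=8: -9+12=3 d=10 *, r--
l=1 r=7: -9+9=0 d=7 *, r--
l=1 r=6: -9+7=-2 d=5 *, r--
l=1 r=5: -9+5=-4 d=3 *, r--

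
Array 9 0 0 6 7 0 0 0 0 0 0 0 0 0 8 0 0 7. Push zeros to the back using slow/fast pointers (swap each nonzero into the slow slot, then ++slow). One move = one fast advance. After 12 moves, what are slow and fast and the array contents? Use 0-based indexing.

slow=3, fast=12, a=[9, 6, 7, 0, 0, 0, 0, 0, 0, 0, 0, 0, 0, 0, 8, 0, 0, 7]

slow=0 fast=0: a[fast]=9≠0 swap→a[0]=9, slow++,fast++
slow=1 fast=1: a[fast]=0, fast++
slow=1 fast=2: a[fast]=0, fast++
slow=1 fast=3: a[fast]=6≠0 swap→a[1]=6, slow++,fast++
slow=2 fast=4: a[fast]=7≠0 swap→a[2]=7, slow++,fast++
slow=3 fast=5: a[fast]=0, fast++
slow=3 fast=6: a[fast]=0, fast++
slow=3 fast=7: a[fast]=0, fast++
slow=3 fast=8: a[fast]=0, fast++
slow=3 fast=9: a[fast]=0, fast++
slow=3 fast=10: a[fast]=0, fast++
slow=3 fast=11: a[fast]=0, fast++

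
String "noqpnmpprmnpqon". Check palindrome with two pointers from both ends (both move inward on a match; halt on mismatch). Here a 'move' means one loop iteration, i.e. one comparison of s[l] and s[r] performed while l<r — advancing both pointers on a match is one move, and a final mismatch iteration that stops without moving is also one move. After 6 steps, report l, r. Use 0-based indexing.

l=6, r=8

l=0 r=14: 'n'=='n', l++,r--
l=1 r=13: 'o'=='o', l++,r--
l=2 r=12: 'q'=='q', l++,r--
l=3 r=11: 'p'=='p', l++,r--
l=4 r=10: 'n'=='n', l++,r--
l=5 r=9: 'm'=='m', l++,r--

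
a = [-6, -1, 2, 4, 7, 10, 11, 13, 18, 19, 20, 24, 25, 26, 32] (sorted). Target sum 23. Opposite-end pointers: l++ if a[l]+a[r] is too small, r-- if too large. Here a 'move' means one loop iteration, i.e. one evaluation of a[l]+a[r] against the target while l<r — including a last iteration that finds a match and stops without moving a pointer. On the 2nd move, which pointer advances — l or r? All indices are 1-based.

l

[1,15] -6+32=26 >23 → r--
[1,14] -6+26=20 <23 → l++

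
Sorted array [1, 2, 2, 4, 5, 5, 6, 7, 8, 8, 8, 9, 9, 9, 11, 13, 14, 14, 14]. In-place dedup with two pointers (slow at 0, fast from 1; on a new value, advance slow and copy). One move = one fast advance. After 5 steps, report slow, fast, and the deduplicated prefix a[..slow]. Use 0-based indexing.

slow=0 fast=1: a[fast]=2≠a[slow]=1 write a[1]=2, slow++,fast++
slow=1 fast=2: a[fast]=2=a[slow] dup, fast++
slow=1 fast=3: a[fast]=4≠a[slow]=2 write a[2]=4, slow++,fast++
slow=2 fast=4: a[fast]=5≠a[slow]=4 write a[3]=5, slow++,fast++
slow=3 fast=5: a[fast]=5=a[slow] dup, fast++

slow=3, fast=6, prefix=[1, 2, 4, 5]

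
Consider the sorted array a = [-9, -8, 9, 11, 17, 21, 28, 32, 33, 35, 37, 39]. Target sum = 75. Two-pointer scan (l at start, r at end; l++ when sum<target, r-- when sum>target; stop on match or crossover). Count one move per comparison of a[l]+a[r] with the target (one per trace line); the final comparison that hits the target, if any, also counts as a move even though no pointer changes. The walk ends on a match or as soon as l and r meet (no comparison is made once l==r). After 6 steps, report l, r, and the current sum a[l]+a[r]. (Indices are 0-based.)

l=0 r=11: -9+39=30 <75, l++
l=1 r=11: -8+39=31 <75, l++
l=2 r=11: 9+39=48 <75, l++
l=3 r=11: 11+39=50 <75, l++
l=4 r=11: 17+39=56 <75, l++
l=5 r=11: 21+39=60 <75, l++

l=6, r=11, sum=67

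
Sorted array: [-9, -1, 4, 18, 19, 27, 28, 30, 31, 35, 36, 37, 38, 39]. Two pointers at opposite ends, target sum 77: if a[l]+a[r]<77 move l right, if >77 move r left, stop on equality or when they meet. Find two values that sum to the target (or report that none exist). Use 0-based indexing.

(38, 39)

[0,13] -9+39=30 <77 → l++
[1,13] -1+39=38 <77 → l++
[2,13] 4+39=43 <77 → l++
[3,13] 18+39=57 <77 → l++
[4,13] 19+39=58 <77 → l++
[5,13] 27+39=66 <77 → l++
[6,13] 28+39=67 <77 → l++
[7,13] 30+39=69 <77 → l++
[8,13] 31+39=70 <77 → l++
[9,13] 35+39=74 <77 → l++
[10,13] 36+39=75 <77 → l++
[11,13] 37+39=76 <77 → l++
[12,13] 38+39=77 → found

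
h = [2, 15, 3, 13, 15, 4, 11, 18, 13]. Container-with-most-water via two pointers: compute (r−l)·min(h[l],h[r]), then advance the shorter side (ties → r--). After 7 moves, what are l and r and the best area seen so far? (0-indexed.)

l=6, r=7, best area=91

l=0 r=8: min(2,13)*8=16 best=16 *, l++
l=1 r=8: min(15,13)*7=91 best=91 *, r--
l=1 r=7: min(15,18)*6=90 best=91, l++
l=2 r=7: min(3,18)*5=15 best=91, l++
l=3 r=7: min(13,18)*4=52 best=91, l++
l=4 r=7: min(15,18)*3=45 best=91, l++
l=5 r=7: min(4,18)*2=8 best=91, l++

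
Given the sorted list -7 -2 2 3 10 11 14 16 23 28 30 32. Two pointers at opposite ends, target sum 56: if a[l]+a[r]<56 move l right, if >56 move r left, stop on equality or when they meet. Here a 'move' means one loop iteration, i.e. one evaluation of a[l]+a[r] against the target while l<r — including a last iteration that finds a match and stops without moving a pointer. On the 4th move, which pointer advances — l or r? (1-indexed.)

l

[1,12] -7+32=25 <56 → l++
[2,12] -2+32=30 <56 → l++
[3,12] 2+32=34 <56 → l++
[4,12] 3+32=35 <56 → l++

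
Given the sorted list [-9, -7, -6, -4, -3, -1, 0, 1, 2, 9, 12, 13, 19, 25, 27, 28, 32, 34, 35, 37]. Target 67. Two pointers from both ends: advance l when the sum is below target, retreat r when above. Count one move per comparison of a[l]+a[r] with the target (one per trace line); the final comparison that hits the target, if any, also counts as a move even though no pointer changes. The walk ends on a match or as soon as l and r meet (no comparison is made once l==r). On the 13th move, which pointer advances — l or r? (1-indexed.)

l

l=1 r=20: -9+37=28 <67, l++
l=2 r=20: -7+37=30 <67, l++
l=3 r=20: -6+37=31 <67, l++
l=4 r=20: -4+37=33 <67, l++
l=5 r=20: -3+37=34 <67, l++
l=6 r=20: -1+37=36 <67, l++
l=7 r=20: 0+37=37 <67, l++
l=8 r=20: 1+37=38 <67, l++
l=9 r=20: 2+37=39 <67, l++
l=10 r=20: 9+37=46 <67, l++
l=11 r=20: 12+37=49 <67, l++
l=12 r=20: 13+37=50 <67, l++
l=13 r=20: 19+37=56 <67, l++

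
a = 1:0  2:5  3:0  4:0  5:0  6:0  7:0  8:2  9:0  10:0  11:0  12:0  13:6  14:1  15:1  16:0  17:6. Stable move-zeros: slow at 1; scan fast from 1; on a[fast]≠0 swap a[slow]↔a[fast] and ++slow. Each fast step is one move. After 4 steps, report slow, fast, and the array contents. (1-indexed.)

slow=2, fast=5, a=[5, 0, 0, 0, 0, 0, 0, 2, 0, 0, 0, 0, 6, 1, 1, 0, 6]

slow=1 fast=1: a[fast]=0, fast++
slow=1 fast=2: a[fast]=5≠0 swap→a[1]=5, slow++,fast++
slow=2 fast=3: a[fast]=0, fast++
slow=2 fast=4: a[fast]=0, fast++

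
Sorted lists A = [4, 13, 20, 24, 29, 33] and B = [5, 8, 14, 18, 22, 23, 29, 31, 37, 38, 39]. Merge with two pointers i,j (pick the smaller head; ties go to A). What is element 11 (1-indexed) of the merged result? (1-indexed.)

[i=1,j=1] A[i]=4<=B[j]=5 take 4 → i++
[i=2,j=1] A[i]=13>B[j]=5 take 5 → j++
[i=2,j=2] A[i]=13>B[j]=8 take 8 → j++
[i=2,j=3] A[i]=13<=B[j]=14 take 13 → i++
[i=3,j=3] A[i]=20>B[j]=14 take 14 → j++
[i=3,j=4] A[i]=20>B[j]=18 take 18 → j++
[i=3,j=5] A[i]=20<=B[j]=22 take 20 → i++
[i=4,j=5] A[i]=24>B[j]=22 take 22 → j++
[i=4,j=6] A[i]=24>B[j]=23 take 23 → j++
[i=4,j=7] A[i]=24<=B[j]=29 take 24 → i++
[i=5,j=7] A[i]=29<=B[j]=29 take 29 → i++
[i=6,j=7] A[i]=33>B[j]=29 take 29 → j++
[i=6,j=8] A[i]=33>B[j]=31 take 31 → j++
[i=6,j=9] A[i]=33<=B[j]=37 take 33 → i++
[i=7,j=9] A done, take B[j]=37 → j++
[i=7,j=10] A done, take B[j]=38 → j++
[i=7,j=11] A done, take B[j]=39 → j++

merged[11] = 29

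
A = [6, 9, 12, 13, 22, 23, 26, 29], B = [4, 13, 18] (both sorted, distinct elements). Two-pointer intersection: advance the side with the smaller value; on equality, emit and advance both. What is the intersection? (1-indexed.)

[i=1,j=1] 6>4 → j++
[i=1,j=2] 6<13 → i++
[i=2,j=2] 9<13 → i++
[i=3,j=2] 12<13 → i++
[i=4,j=2] 13==13 emit → i++,j++
[i=5,j=3] 22>18 → j++

intersection = [13]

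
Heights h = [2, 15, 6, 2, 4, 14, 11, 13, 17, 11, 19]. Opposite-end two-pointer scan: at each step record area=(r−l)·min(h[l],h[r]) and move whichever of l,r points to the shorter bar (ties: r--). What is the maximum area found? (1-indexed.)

max area = 135

l=1 r=11: min(2,19)*10=20 best=20 *, l++
l=2 r=11: min(15,19)*9=135 best=135 *, l++
l=3 r=11: min(6,19)*8=48 best=135, l++
l=4 r=11: min(2,19)*7=14 best=135, l++
l=5 r=11: min(4,19)*6=24 best=135, l++
l=6 r=11: min(14,19)*5=70 best=135, l++
l=7 r=11: min(11,19)*4=44 best=135, l++
l=8 r=11: min(13,19)*3=39 best=135, l++
l=9 r=11: min(17,19)*2=34 best=135, l++
l=10 r=11: min(11,19)*1=11 best=135, l++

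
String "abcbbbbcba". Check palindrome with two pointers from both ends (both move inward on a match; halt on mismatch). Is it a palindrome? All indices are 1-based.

palindrome

[1,10] 'a'=='a' → l++,r--
[2,9] 'b'=='b' → l++,r--
[3,8] 'c'=='c' → l++,r--
[4,7] 'b'=='b' → l++,r--
[5,6] 'b'=='b' → l++,r--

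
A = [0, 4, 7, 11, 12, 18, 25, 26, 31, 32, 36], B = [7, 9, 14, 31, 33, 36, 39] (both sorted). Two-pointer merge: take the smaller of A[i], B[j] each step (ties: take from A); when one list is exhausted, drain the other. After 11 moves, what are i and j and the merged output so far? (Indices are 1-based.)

[i=1,j=1] A[i]=0<=B[j]=7 take 0 → i++
[i=2,j=1] A[i]=4<=B[j]=7 take 4 → i++
[i=3,j=1] A[i]=7<=B[j]=7 take 7 → i++
[i=4,j=1] A[i]=11>B[j]=7 take 7 → j++
[i=4,j=2] A[i]=11>B[j]=9 take 9 → j++
[i=4,j=3] A[i]=11<=B[j]=14 take 11 → i++
[i=5,j=3] A[i]=12<=B[j]=14 take 12 → i++
[i=6,j=3] A[i]=18>B[j]=14 take 14 → j++
[i=6,j=4] A[i]=18<=B[j]=31 take 18 → i++
[i=7,j=4] A[i]=25<=B[j]=31 take 25 → i++
[i=8,j=4] A[i]=26<=B[j]=31 take 26 → i++

i=9, j=4, merged so far=[0, 4, 7, 7, 9, 11, 12, 14, 18, 25, 26]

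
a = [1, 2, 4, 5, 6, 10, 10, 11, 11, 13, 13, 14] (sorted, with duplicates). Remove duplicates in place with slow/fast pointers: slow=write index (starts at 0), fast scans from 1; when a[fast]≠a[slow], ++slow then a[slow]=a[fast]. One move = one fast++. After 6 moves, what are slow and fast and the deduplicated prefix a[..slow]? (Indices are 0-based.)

slow=5, fast=7, prefix=[1, 2, 4, 5, 6, 10]

(s=0,f=1) a[fast]=2≠a[slow]=1 write a[1]=2 → slow++,fast++
(s=1,f=2) a[fast]=4≠a[slow]=2 write a[2]=4 → slow++,fast++
(s=2,f=3) a[fast]=5≠a[slow]=4 write a[3]=5 → slow++,fast++
(s=3,f=4) a[fast]=6≠a[slow]=5 write a[4]=6 → slow++,fast++
(s=4,f=5) a[fast]=10≠a[slow]=6 write a[5]=10 → slow++,fast++
(s=5,f=6) a[fast]=10=a[slow] dup → fast++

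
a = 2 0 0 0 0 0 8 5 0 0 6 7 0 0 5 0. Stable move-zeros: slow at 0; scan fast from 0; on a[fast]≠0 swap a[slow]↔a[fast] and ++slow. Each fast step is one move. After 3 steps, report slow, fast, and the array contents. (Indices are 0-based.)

slow=1, fast=3, a=[2, 0, 0, 0, 0, 0, 8, 5, 0, 0, 6, 7, 0, 0, 5, 0]

slow=0 fast=0: a[fast]=2≠0 swap→a[0]=2, slow++,fast++
slow=1 fast=1: a[fast]=0, fast++
slow=1 fast=2: a[fast]=0, fast++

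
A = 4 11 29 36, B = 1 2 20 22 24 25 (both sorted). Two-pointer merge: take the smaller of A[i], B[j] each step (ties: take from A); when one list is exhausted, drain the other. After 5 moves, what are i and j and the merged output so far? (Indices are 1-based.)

[i=1,j=1] A[i]=4>B[j]=1 take 1 → j++
[i=1,j=2] A[i]=4>B[j]=2 take 2 → j++
[i=1,j=3] A[i]=4<=B[j]=20 take 4 → i++
[i=2,j=3] A[i]=11<=B[j]=20 take 11 → i++
[i=3,j=3] A[i]=29>B[j]=20 take 20 → j++

i=3, j=4, merged so far=[1, 2, 4, 11, 20]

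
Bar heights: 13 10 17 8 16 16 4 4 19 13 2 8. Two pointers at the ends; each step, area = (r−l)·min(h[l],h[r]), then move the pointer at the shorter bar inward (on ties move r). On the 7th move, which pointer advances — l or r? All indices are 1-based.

l

l=1 r=12: min(13,8)*11=88 best=88 *, r--
l=1 r=11: min(13,2)*10=20 best=88, r--
l=1 r=10: min(13,13)*9=117 best=117 *, r--
l=1 r=9: min(13,19)*8=104 best=117, l++
l=2 r=9: min(10,19)*7=70 best=117, l++
l=3 r=9: min(17,19)*6=102 best=117, l++
l=4 r=9: min(8,19)*5=40 best=117, l++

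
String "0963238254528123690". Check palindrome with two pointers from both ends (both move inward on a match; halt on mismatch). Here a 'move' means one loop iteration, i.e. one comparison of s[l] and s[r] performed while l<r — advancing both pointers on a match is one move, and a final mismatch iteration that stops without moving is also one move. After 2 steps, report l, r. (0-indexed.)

[0,18] '0'=='0' → l++,r--
[1,17] '9'=='9' → l++,r--

l=2, r=16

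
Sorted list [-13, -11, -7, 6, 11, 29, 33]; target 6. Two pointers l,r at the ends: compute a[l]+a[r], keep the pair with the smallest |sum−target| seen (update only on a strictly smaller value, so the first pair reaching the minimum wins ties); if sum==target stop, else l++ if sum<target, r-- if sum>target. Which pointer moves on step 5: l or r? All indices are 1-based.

[1,7] -13+33=20 d=14 * → r--
[1,6] -13+29=16 d=10 * → r--
[1,5] -13+11=-2 d=8 * → l++
[2,5] -11+11=0 d=6 * → l++
[3,5] -7+11=4 d=2 * → l++

l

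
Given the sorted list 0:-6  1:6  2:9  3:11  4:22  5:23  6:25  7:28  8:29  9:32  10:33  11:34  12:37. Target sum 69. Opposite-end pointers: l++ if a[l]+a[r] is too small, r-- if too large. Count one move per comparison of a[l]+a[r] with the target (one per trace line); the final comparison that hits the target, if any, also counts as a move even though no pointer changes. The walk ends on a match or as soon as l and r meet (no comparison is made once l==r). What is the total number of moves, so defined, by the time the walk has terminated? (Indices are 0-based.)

10 moves

[0,12] -6+37=31 <69 → l++
[1,12] 6+37=43 <69 → l++
[2,12] 9+37=46 <69 → l++
[3,12] 11+37=48 <69 → l++
[4,12] 22+37=59 <69 → l++
[5,12] 23+37=60 <69 → l++
[6,12] 25+37=62 <69 → l++
[7,12] 28+37=65 <69 → l++
[8,12] 29+37=66 <69 → l++
[9,12] 32+37=69 → found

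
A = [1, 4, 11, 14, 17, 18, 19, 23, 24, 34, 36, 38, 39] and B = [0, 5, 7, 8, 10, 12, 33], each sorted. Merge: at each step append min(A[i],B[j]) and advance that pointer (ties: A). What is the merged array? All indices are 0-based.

i=0 j=0: A[i]=1>B[j]=0 take 0, j++
i=0 j=1: A[i]=1<=B[j]=5 take 1, i++
i=1 j=1: A[i]=4<=B[j]=5 take 4, i++
i=2 j=1: A[i]=11>B[j]=5 take 5, j++
i=2 j=2: A[i]=11>B[j]=7 take 7, j++
i=2 j=3: A[i]=11>B[j]=8 take 8, j++
i=2 j=4: A[i]=11>B[j]=10 take 10, j++
i=2 j=5: A[i]=11<=B[j]=12 take 11, i++
i=3 j=5: A[i]=14>B[j]=12 take 12, j++
i=3 j=6: A[i]=14<=B[j]=33 take 14, i++
i=4 j=6: A[i]=17<=B[j]=33 take 17, i++
i=5 j=6: A[i]=18<=B[j]=33 take 18, i++
i=6 j=6: A[i]=19<=B[j]=33 take 19, i++
i=7 j=6: A[i]=23<=B[j]=33 take 23, i++
i=8 j=6: A[i]=24<=B[j]=33 take 24, i++
i=9 j=6: A[i]=34>B[j]=33 take 33, j++
i=9 j=7: B done, take A[i]=34, i++
i=10 j=7: B done, take A[i]=36, i++
i=11 j=7: B done, take A[i]=38, i++
i=12 j=7: B done, take A[i]=39, i++

[0, 1, 4, 5, 7, 8, 10, 11, 12, 14, 17, 18, 19, 23, 24, 33, 34, 36, 38, 39]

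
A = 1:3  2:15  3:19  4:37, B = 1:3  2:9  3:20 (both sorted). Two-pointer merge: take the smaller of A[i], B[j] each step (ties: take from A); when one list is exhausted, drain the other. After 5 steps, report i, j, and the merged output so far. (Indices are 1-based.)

i=4, j=3, merged so far=[3, 3, 9, 15, 19]

[i=1,j=1] A[i]=3<=B[j]=3 take 3 → i++
[i=2,j=1] A[i]=15>B[j]=3 take 3 → j++
[i=2,j=2] A[i]=15>B[j]=9 take 9 → j++
[i=2,j=3] A[i]=15<=B[j]=20 take 15 → i++
[i=3,j=3] A[i]=19<=B[j]=20 take 19 → i++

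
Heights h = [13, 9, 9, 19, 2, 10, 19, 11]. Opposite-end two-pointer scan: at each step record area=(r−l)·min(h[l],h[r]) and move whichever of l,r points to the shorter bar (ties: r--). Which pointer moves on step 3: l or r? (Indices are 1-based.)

l

[1,8] min(13,11)*7=77 best=77 * → r--
[1,7] min(13,19)*6=78 best=78 * → l++
[2,7] min(9,19)*5=45 best=78 → l++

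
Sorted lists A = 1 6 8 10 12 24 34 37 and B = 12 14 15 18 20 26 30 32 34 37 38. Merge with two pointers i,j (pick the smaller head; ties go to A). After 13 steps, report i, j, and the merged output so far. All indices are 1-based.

i=7, j=8, merged so far=[1, 6, 8, 10, 12, 12, 14, 15, 18, 20, 24, 26, 30]

[i=1,j=1] A[i]=1<=B[j]=12 take 1 → i++
[i=2,j=1] A[i]=6<=B[j]=12 take 6 → i++
[i=3,j=1] A[i]=8<=B[j]=12 take 8 → i++
[i=4,j=1] A[i]=10<=B[j]=12 take 10 → i++
[i=5,j=1] A[i]=12<=B[j]=12 take 12 → i++
[i=6,j=1] A[i]=24>B[j]=12 take 12 → j++
[i=6,j=2] A[i]=24>B[j]=14 take 14 → j++
[i=6,j=3] A[i]=24>B[j]=15 take 15 → j++
[i=6,j=4] A[i]=24>B[j]=18 take 18 → j++
[i=6,j=5] A[i]=24>B[j]=20 take 20 → j++
[i=6,j=6] A[i]=24<=B[j]=26 take 24 → i++
[i=7,j=6] A[i]=34>B[j]=26 take 26 → j++
[i=7,j=7] A[i]=34>B[j]=30 take 30 → j++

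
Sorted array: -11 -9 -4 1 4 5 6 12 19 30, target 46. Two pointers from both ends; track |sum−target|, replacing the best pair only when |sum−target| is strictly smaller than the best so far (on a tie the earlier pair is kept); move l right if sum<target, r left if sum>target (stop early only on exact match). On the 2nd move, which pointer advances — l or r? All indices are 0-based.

[0,9] -11+30=19 d=27 * → l++
[1,9] -9+30=21 d=25 * → l++

l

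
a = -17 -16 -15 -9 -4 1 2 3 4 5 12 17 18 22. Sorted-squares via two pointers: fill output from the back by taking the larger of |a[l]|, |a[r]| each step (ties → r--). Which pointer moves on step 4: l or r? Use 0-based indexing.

[0,13] |-17|<=|22| out[13]=484 → r--
[0,12] |-17|<=|18| out[12]=324 → r--
[0,11] |-17|<=|17| out[11]=289 → r--
[0,10] |-17|>|12| out[10]=289 → l++

l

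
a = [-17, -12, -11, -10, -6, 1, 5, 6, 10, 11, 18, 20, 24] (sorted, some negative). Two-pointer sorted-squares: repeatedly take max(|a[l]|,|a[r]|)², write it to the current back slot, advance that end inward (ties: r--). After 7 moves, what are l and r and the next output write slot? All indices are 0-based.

l=3, r=8, next write slot=5

l=0 r=12: |-17|<=|24| out[12]=576, r--
l=0 r=11: |-17|<=|20| out[11]=400, r--
l=0 r=10: |-17|<=|18| out[10]=324, r--
l=0 r=9: |-17|>|11| out[9]=289, l++
l=1 r=9: |-12|>|11| out[8]=144, l++
l=2 r=9: |-11|<=|11| out[7]=121, r--
l=2 r=8: |-11|>|10| out[6]=121, l++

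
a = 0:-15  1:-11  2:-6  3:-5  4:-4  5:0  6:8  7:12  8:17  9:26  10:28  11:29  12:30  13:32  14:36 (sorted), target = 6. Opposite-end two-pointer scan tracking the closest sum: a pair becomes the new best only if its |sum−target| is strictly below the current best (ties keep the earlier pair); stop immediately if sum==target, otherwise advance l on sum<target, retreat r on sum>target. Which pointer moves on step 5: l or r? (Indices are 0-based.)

r

l=0 r=14: -15+36=21 d=15 *, r--
l=0 r=13: -15+32=17 d=11 *, r--
l=0 r=12: -15+30=15 d=9 *, r--
l=0 r=11: -15+29=14 d=8 *, r--
l=0 r=10: -15+28=13 d=7 *, r--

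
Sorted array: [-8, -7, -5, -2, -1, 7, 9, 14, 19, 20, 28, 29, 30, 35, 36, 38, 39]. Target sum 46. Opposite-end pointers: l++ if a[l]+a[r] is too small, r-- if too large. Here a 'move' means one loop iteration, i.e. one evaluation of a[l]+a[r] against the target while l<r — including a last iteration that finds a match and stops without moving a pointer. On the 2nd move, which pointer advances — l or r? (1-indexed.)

l=1 r=17: -8+39=31 <46, l++
l=2 r=17: -7+39=32 <46, l++

l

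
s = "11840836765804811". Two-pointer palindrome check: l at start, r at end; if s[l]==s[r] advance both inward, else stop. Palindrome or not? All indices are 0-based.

not a palindrome (mismatch at 6,10)

l=0 r=16: '1'=='1', l++,r--
l=1 r=15: '1'=='1', l++,r--
l=2 r=14: '8'=='8', l++,r--
l=3 r=13: '4'=='4', l++,r--
l=4 r=12: '0'=='0', l++,r--
l=5 r=11: '8'=='8', l++,r--
l=6 r=10: '3'!='5', stop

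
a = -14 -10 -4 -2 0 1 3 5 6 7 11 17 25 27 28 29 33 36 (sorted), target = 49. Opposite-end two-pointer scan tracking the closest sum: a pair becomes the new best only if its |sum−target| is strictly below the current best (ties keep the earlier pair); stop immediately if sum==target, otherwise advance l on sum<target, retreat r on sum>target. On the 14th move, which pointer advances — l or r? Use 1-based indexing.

l

[1,18] -14+36=22 d=27 * → l++
[2,18] -10+36=26 d=23 * → l++
[3,18] -4+36=32 d=17 * → l++
[4,18] -2+36=34 d=15 * → l++
[5,18] 0+36=36 d=13 * → l++
[6,18] 1+36=37 d=12 * → l++
[7,18] 3+36=39 d=10 * → l++
[8,18] 5+36=41 d=8 * → l++
[9,18] 6+36=42 d=7 * → l++
[10,18] 7+36=43 d=6 * → l++
[11,18] 11+36=47 d=2 * → l++
[12,18] 17+36=53 d=4 → r--
[12,17] 17+33=50 d=1 * → r--
[12,16] 17+29=46 d=3 → l++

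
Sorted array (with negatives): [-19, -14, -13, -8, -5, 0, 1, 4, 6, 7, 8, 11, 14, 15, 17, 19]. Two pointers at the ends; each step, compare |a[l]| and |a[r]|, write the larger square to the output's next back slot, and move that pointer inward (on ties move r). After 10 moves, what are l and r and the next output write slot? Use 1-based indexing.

l=5, r=10, next write slot=6

l=1 r=16: |-19|<=|19| out[16]=361, r--
l=1 r=15: |-19|>|17| out[15]=361, l++
l=2 r=15: |-14|<=|17| out[14]=289, r--
l=2 r=14: |-14|<=|15| out[13]=225, r--
l=2 r=13: |-14|<=|14| out[12]=196, r--
l=2 r=12: |-14|>|11| out[11]=196, l++
l=3 r=12: |-13|>|11| out[10]=169, l++
l=4 r=12: |-8|<=|11| out[9]=121, r--
l=4 r=11: |-8|<=|8| out[8]=64, r--
l=4 r=10: |-8|>|7| out[7]=64, l++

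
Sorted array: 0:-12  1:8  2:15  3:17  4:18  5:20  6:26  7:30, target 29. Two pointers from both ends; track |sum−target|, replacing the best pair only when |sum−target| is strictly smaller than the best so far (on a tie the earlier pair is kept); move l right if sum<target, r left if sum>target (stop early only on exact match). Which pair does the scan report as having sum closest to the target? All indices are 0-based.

l=0 r=7: -12+30=18 d=11 *, l++
l=1 r=7: 8+30=38 d=9 *, r--
l=1 r=6: 8+26=34 d=5 *, r--
l=1 r=5: 8+20=28 d=1 *, l++
l=2 r=5: 15+20=35 d=6, r--
l=2 r=4: 15+18=33 d=4, r--
l=2 r=3: 15+17=32 d=3, r--

pair (8, 20) with sum 28 (|Δ|=1)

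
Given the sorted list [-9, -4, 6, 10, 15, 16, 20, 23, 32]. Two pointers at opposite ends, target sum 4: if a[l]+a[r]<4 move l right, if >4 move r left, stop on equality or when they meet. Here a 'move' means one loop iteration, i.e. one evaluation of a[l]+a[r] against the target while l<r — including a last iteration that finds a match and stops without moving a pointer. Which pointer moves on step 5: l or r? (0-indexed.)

r

[0,8] -9+32=23 >4 → r--
[0,7] -9+23=14 >4 → r--
[0,6] -9+20=11 >4 → r--
[0,5] -9+16=7 >4 → r--
[0,4] -9+15=6 >4 → r--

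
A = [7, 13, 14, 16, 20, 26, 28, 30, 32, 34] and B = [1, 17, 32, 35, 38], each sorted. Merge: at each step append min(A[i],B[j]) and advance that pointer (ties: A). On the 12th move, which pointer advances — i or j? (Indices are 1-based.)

j

i=1 j=1: A[i]=7>B[j]=1 take 1, j++
i=1 j=2: A[i]=7<=B[j]=17 take 7, i++
i=2 j=2: A[i]=13<=B[j]=17 take 13, i++
i=3 j=2: A[i]=14<=B[j]=17 take 14, i++
i=4 j=2: A[i]=16<=B[j]=17 take 16, i++
i=5 j=2: A[i]=20>B[j]=17 take 17, j++
i=5 j=3: A[i]=20<=B[j]=32 take 20, i++
i=6 j=3: A[i]=26<=B[j]=32 take 26, i++
i=7 j=3: A[i]=28<=B[j]=32 take 28, i++
i=8 j=3: A[i]=30<=B[j]=32 take 30, i++
i=9 j=3: A[i]=32<=B[j]=32 take 32, i++
i=10 j=3: A[i]=34>B[j]=32 take 32, j++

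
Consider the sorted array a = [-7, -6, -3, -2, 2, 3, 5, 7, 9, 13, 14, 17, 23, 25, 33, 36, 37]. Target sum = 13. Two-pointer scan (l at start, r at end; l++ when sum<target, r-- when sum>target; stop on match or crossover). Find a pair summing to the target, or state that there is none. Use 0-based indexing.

[0,16] -7+37=30 >13 → r--
[0,15] -7+36=29 >13 → r--
[0,14] -7+33=26 >13 → r--
[0,13] -7+25=18 >13 → r--
[0,12] -7+23=16 >13 → r--
[0,11] -7+17=10 <13 → l++
[1,11] -6+17=11 <13 → l++
[2,11] -3+17=14 >13 → r--
[2,10] -3+14=11 <13 → l++
[3,10] -2+14=12 <13 → l++
[4,10] 2+14=16 >13 → r--
[4,9] 2+13=15 >13 → r--
[4,8] 2+9=11 <13 → l++
[5,8] 3+9=12 <13 → l++
[6,8] 5+9=14 >13 → r--
[6,7] 5+7=12 <13 → l++

no pair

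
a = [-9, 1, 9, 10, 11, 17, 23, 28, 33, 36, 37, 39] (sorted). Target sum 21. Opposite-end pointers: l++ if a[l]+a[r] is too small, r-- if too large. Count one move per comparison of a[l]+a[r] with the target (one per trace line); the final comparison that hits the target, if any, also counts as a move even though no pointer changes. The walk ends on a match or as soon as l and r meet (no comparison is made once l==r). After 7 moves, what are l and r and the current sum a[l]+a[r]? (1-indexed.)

l=2, r=6, sum=18

[1,12] -9+39=30 >21 → r--
[1,11] -9+37=28 >21 → r--
[1,10] -9+36=27 >21 → r--
[1,9] -9+33=24 >21 → r--
[1,8] -9+28=19 <21 → l++
[2,8] 1+28=29 >21 → r--
[2,7] 1+23=24 >21 → r--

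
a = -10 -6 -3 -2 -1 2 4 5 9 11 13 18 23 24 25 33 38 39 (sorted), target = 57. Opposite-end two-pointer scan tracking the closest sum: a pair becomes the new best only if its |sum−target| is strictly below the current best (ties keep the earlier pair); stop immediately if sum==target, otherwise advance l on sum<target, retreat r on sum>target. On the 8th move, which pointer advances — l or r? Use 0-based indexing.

l=0 r=17: -10+39=29 d=28 *, l++
l=1 r=17: -6+39=33 d=24 *, l++
l=2 r=17: -3+39=36 d=21 *, l++
l=3 r=17: -2+39=37 d=20 *, l++
l=4 r=17: -1+39=38 d=19 *, l++
l=5 r=17: 2+39=41 d=16 *, l++
l=6 r=17: 4+39=43 d=14 *, l++
l=7 r=17: 5+39=44 d=13 *, l++

l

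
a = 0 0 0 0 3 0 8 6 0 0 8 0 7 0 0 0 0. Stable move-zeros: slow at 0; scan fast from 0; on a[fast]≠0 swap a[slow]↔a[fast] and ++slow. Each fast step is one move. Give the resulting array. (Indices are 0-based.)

[3, 8, 6, 8, 7, 0, 0, 0, 0, 0, 0, 0, 0, 0, 0, 0, 0]

(s=0,f=0) a[fast]=0 → fast++
(s=0,f=1) a[fast]=0 → fast++
(s=0,f=2) a[fast]=0 → fast++
(s=0,f=3) a[fast]=0 → fast++
(s=0,f=4) a[fast]=3≠0 swap→a[0]=3 → slow++,fast++
(s=1,f=5) a[fast]=0 → fast++
(s=1,f=6) a[fast]=8≠0 swap→a[1]=8 → slow++,fast++
(s=2,f=7) a[fast]=6≠0 swap→a[2]=6 → slow++,fast++
(s=3,f=8) a[fast]=0 → fast++
(s=3,f=9) a[fast]=0 → fast++
(s=3,f=10) a[fast]=8≠0 swap→a[3]=8 → slow++,fast++
(s=4,f=11) a[fast]=0 → fast++
(s=4,f=12) a[fast]=7≠0 swap→a[4]=7 → slow++,fast++
(s=5,f=13) a[fast]=0 → fast++
(s=5,f=14) a[fast]=0 → fast++
(s=5,f=15) a[fast]=0 → fast++
(s=5,f=16) a[fast]=0 → fast++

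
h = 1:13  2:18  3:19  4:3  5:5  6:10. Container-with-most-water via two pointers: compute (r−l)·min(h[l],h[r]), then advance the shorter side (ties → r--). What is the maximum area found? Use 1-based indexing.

max area = 50

[1,6] min(13,10)*5=50 best=50 * → r--
[1,5] min(13,5)*4=20 best=50 → r--
[1,4] min(13,3)*3=9 best=50 → r--
[1,3] min(13,19)*2=26 best=50 → l++
[2,3] min(18,19)*1=18 best=50 → l++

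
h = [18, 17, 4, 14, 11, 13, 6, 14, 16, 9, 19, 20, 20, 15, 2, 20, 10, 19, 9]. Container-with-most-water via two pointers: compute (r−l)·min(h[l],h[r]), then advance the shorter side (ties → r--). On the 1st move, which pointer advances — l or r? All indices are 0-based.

r

[0,18] min(18,9)*18=162 best=162 * → r--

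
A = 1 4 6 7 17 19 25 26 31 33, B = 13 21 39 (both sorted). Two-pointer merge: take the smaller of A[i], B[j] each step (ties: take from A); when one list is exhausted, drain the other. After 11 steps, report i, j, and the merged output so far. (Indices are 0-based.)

[i=0,j=0] A[i]=1<=B[j]=13 take 1 → i++
[i=1,j=0] A[i]=4<=B[j]=13 take 4 → i++
[i=2,j=0] A[i]=6<=B[j]=13 take 6 → i++
[i=3,j=0] A[i]=7<=B[j]=13 take 7 → i++
[i=4,j=0] A[i]=17>B[j]=13 take 13 → j++
[i=4,j=1] A[i]=17<=B[j]=21 take 17 → i++
[i=5,j=1] A[i]=19<=B[j]=21 take 19 → i++
[i=6,j=1] A[i]=25>B[j]=21 take 21 → j++
[i=6,j=2] A[i]=25<=B[j]=39 take 25 → i++
[i=7,j=2] A[i]=26<=B[j]=39 take 26 → i++
[i=8,j=2] A[i]=31<=B[j]=39 take 31 → i++

i=9, j=2, merged so far=[1, 4, 6, 7, 13, 17, 19, 21, 25, 26, 31]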